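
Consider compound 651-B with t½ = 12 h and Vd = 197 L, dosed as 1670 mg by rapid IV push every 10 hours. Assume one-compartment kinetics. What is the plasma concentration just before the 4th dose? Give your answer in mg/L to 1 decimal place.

f = (1/2)^(τ/t½) = (1/2)^(10/12) ≈ 0.5612.
C₀ = D/Vd = 1670/197 ≈ 8.477 mg/L.
Before the 4th dose, 3 doses have been given. Superposition: Cmin = C₀·(f + f² + … + f^3).
≈ 8.477 × (0.5612 + 0.3149 + 0.1767) ≈ 8.477 × 1.0528 ≈ 8.925 mg/L.

8.9 mg/L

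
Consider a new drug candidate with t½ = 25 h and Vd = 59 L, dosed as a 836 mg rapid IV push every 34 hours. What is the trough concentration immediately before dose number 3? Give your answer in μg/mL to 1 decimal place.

7.7 μg/mL

f = (1/2)^(τ/t½) = (1/2)^(34/25) ≈ 0.3896.
C₀ = D/Vd = 836/59 ≈ 14.169 μg/mL.
Before the 3rd dose, 2 doses have been given. Superposition: Cmin = C₀·(f + f²).
≈ 14.169 × (0.3896 + 0.1518) ≈ 14.169 × 0.5414 ≈ 7.671 μg/mL.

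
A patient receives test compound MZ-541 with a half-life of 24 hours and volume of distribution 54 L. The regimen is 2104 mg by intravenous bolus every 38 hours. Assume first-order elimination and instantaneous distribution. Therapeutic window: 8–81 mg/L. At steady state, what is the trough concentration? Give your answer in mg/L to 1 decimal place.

τ/t½ = 38/24 ≈ 1.5833, so fraction remaining f = (1/2)^(38/24) ≈ 0.3337.
At steady state, accumulation factor R = 1/(1 − e^(−kτ)) ≈ 1.5008.
Single-dose peak C₀ = D/Vd = 2104/54 ≈ 38.963 mg/L.
Cmax,ss = C₀/(1 − f) ≈ 38.963/0.6663 ≈ 58.477 mg/L.
One interval later, Cmin,ss = Cmax,ss·e^(−kτ) ≈ 58.477 × 0.3337 ≈ 19.514 mg/L.
Trough 19.5 mg/L vs MEC 8 mg/L: adequate.

19.5 mg/L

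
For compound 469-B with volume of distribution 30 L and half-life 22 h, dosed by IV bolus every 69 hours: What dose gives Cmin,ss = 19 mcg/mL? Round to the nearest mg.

4442 mg

τ/t½ = 69/22 ≈ 3.1364, so f = (1/2)^(69/22) ≈ 0.113726.
Cmin,ss = (D/Vd)·f/(1−f), so D = Cmin,ss·Vd·(1−f)/f.
D = 19 × 30 × (1−f)/f ≈ 19 × 30 × 7.79306 ≈ 4442.04 mg.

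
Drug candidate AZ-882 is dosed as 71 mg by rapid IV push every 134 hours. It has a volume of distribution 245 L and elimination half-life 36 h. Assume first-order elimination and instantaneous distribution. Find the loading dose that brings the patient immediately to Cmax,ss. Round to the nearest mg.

77 mg

f = (1/2)^(134/36) ≈ 0.075770; accumulation ratio R = 1/(1−f) ≈ 1.08198.
Loading dose to hit Cmax,ss on first dose: D_load = D_maint·R ≈ 71 × 1.08198 ≈ 76.82 mg.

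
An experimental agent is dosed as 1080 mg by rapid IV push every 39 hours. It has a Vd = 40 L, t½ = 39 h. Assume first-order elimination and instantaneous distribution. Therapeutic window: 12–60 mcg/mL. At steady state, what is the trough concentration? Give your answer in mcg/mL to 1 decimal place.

27.0 mcg/mL

The dosing interval is 1 half-life, so f = 2^(−1) = 0.5.
Accumulation ratio R = 1/(1 − f) = 1/0.5 = 2/1.
Single-dose peak C₀ = D/Vd = 1080/40 = 27 mcg/mL.
Steady-state peak Cmax,ss = C₀·R = 27 × 2/1 ≈ 54.000 mcg/mL.
Steady-state trough Cmin,ss = Cmax,ss·f ≈ 54.000 × 0.5 ≈ 27.000 mcg/mL.
Trough 27.0 mcg/mL vs MEC 12 mcg/mL: adequate.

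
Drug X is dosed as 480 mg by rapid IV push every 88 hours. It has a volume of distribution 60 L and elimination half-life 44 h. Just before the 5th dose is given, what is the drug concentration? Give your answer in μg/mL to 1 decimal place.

f = (1/2)^(τ/t½) = (1/2)^(88/44) ≈ 0.2500.
C₀ = D/Vd = 480/60 ≈ 8.000 μg/mL.
Before the 5th dose, 4 doses have been given. Superposition: Cmin = C₀·(f + f² + … + f^4).
≈ 8.000 × (0.2500 + 0.0625 + 0.0156 + 0.0039) ≈ 8.000 × 0.3320 ≈ 2.656 μg/mL.

2.7 μg/mL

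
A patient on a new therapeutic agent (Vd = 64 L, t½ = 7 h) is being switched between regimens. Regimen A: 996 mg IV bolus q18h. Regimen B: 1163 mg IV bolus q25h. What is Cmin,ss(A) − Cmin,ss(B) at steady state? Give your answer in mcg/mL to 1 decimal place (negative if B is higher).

1.5 mcg/mL

Regimen A: f = (1/2)^(18/7) ≈ 0.1682; Cmin,ss = (996/64)·f/(1−f) ≈ 3.147 mcg/mL.
Regimen B: f = (1/2)^(25/7) ≈ 0.0841; Cmin,ss = (1163/64)·f/(1−f) ≈ 1.669 mcg/mL.
Difference ≈ 3.147 − 1.669 ≈ 1.478 mcg/mL.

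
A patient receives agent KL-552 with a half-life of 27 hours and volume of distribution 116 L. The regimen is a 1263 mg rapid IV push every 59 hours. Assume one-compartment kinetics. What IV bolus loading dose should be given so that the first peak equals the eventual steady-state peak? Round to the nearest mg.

1619 mg

f = (1/2)^(59/27) ≈ 0.219884; accumulation ratio R = 1/(1−f) ≈ 1.28186.
Loading dose to hit Cmax,ss on first dose: D_load = D_maint·R ≈ 1263 × 1.28186 ≈ 1618.99 mg.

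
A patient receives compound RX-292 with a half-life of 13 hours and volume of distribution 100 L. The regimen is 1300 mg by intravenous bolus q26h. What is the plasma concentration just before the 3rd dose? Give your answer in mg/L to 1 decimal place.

4.1 mg/L

f = (1/2)^(τ/t½) = (1/2)^(26/13) ≈ 0.2500.
C₀ = D/Vd = 1300/100 ≈ 13.000 mg/L.
Before the 3rd dose, 2 doses have been given. Superposition: Cmin = C₀·(f + f²).
≈ 13.000 × (0.2500 + 0.0625) ≈ 13.000 × 0.3125 ≈ 4.062 mg/L.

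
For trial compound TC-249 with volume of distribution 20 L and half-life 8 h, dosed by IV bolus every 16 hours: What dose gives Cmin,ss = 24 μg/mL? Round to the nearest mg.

1440 mg

τ/t½ = 16/8 ≈ 2, so f = (1/2)^(16/8) ≈ 0.250000.
Cmin,ss = (D/Vd)·f/(1−f), so D = Cmin,ss·Vd·(1−f)/f.
D = 24 × 20 × (1−f)/f ≈ 24 × 20 × 3.00000 ≈ 1440.00 mg.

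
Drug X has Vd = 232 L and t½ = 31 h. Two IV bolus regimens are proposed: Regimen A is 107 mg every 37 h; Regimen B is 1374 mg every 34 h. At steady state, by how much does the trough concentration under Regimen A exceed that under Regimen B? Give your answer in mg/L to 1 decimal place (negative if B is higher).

Regimen A: f = (1/2)^(37/31) ≈ 0.4372; Cmin,ss = (107/232)·f/(1−f) ≈ 0.358 mg/L.
Regimen B: f = (1/2)^(34/31) ≈ 0.4676; Cmin,ss = (1374/232)·f/(1−f) ≈ 5.202 mg/L.
Difference ≈ 0.358 − 5.202 ≈ -4.844 mg/L.

-4.8 mg/L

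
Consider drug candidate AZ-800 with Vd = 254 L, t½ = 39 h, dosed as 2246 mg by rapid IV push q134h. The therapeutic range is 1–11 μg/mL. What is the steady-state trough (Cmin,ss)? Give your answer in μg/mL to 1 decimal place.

0.9 μg/mL

τ/t½ = 134/39 ≈ 3.4359, so fraction remaining f = (1/2)^(134/39) ≈ 0.0924.
Each bolus raises the concentration by D/Vd = 2246/254 ≈ 8.843 μg/mL.
Steady-state trough Cmin,ss = C₀·f/(1−f) ≈ 8.843 × 0.0924/0.9076 ≈ 0.900 μg/mL.
Trough 0.9 μg/mL vs MEC 1 μg/mL: subtherapeutic.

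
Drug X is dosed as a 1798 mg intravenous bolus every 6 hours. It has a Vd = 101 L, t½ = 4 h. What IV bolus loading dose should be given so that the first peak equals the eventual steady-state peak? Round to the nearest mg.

f = (1/2)^(6/4) ≈ 0.353553; accumulation ratio R = 1/(1−f) ≈ 1.54692.
Loading dose to hit Cmax,ss on first dose: D_load = D_maint·R ≈ 1798 × 1.54692 ≈ 2781.36 mg.

2781 mg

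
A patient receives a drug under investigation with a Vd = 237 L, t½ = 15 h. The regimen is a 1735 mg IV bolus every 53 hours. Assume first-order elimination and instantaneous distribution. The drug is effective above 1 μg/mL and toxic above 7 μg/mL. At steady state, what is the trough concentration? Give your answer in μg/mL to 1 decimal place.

0.7 μg/mL

Over one 53-h interval, 53/15 ≈ 3.5333 half-lives elapse, leaving f ≈ 0.0864 of each dose.
Each bolus raises the concentration by D/Vd = 1735/237 ≈ 7.321 μg/mL.
Steady-state trough Cmin,ss = C₀·f/(1−f) ≈ 7.321 × 0.0864/0.9136 ≈ 0.692 μg/mL.
Trough 0.7 μg/mL vs MEC 1 μg/mL: subtherapeutic.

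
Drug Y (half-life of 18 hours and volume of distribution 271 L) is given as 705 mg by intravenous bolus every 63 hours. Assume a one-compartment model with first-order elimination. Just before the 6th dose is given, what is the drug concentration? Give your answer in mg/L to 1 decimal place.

f = (1/2)^(τ/t½) = (1/2)^(63/18) ≈ 0.0884.
C₀ = D/Vd = 705/271 ≈ 2.601 mg/L.
Before the 6th dose, 5 doses have been given. Superposition: Cmin = C₀·(f + f² + … + f^5).
≈ 2.601 × (0.0884 + 0.0078 + 0.0007 + 0.0001 + 0.0000) ≈ 2.601 × 0.0970 ≈ 0.252 mg/L.

0.3 mg/L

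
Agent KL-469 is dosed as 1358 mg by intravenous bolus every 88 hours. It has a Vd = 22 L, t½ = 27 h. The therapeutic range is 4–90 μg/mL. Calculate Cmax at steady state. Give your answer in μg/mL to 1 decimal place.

68.9 μg/mL

τ/t½ = 88/27 ≈ 3.2593, so fraction remaining f = (1/2)^(88/27) ≈ 0.1044.
Accumulation ratio R = 1/(1 − f) ≈ 1/0.8956 ≈ 1.1166.
Each bolus raises the concentration by D/Vd = 1358/22 ≈ 61.727 μg/mL.
Cmax,ss = C₀/(1 − f) ≈ 61.727/0.8956 ≈ 68.923 μg/mL.
Peak 68.9 μg/mL vs MTC 90 μg/mL: below toxic threshold.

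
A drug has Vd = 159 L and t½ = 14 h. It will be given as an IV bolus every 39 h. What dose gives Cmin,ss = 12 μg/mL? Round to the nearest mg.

11249 mg

τ/t½ = 39/14 ≈ 2.7857, so f = (1/2)^(39/14) ≈ 0.145016.
Cmin,ss = (D/Vd)·f/(1−f), so D = Cmin,ss·Vd·(1−f)/f.
D = 12 × 159 × (1−f)/f ≈ 12 × 159 × 5.89579 ≈ 11249.17 mg.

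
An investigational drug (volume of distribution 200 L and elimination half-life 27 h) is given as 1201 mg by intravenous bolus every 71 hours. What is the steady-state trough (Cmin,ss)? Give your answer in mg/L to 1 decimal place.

1.2 mg/L

k = ln2/t½ = ln2/27 ≈ 0.025672 h⁻¹; fraction remaining f = e^(−kτ) = e^(−0.025672×71) ≈ 0.1616.
Each bolus raises the concentration by D/Vd = 1201/200 ≈ 6.005 mg/L.
Steady-state trough Cmin,ss = C₀·f/(1−f) ≈ 6.005 × 0.1616/0.8384 ≈ 1.157 mg/L.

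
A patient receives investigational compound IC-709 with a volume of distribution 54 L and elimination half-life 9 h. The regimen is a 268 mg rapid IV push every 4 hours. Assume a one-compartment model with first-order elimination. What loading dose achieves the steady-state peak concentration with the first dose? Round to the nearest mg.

1011 mg

f = (1/2)^(4/9) ≈ 0.734867; accumulation ratio R = 1/(1−f) ≈ 3.77169.
Loading dose to hit Cmax,ss on first dose: D_load = D_maint·R ≈ 268 × 3.77169 ≈ 1010.81 mg.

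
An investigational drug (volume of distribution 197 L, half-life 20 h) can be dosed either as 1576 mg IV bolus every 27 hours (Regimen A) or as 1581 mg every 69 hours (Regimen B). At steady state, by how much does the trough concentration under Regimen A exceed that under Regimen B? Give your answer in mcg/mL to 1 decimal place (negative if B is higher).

4.4 mcg/mL

Regimen A: f = (1/2)^(27/20) ≈ 0.3923; Cmin,ss = (1576/197)·f/(1−f) ≈ 5.164 mcg/mL.
Regimen B: f = (1/2)^(69/20) ≈ 0.0915; Cmin,ss = (1581/197)·f/(1−f) ≈ 0.808 mcg/mL.
Difference ≈ 5.164 − 0.808 ≈ 4.356 mcg/mL.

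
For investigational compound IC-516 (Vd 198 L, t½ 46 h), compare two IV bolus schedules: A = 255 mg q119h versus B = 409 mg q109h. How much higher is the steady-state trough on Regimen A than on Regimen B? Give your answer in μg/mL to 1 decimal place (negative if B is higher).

Regimen A: f = (1/2)^(119/46) ≈ 0.1664; Cmin,ss = (255/198)·f/(1−f) ≈ 0.257 μg/mL.
Regimen B: f = (1/2)^(109/46) ≈ 0.1935; Cmin,ss = (409/198)·f/(1−f) ≈ 0.496 μg/mL.
Difference ≈ 0.257 − 0.496 ≈ -0.239 μg/mL.

-0.2 μg/mL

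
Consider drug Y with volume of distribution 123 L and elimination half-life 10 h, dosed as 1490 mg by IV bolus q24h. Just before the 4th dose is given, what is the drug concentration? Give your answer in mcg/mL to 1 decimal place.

2.8 mcg/mL

f = (1/2)^(τ/t½) = (1/2)^(24/10) ≈ 0.1895.
C₀ = D/Vd = 1490/123 ≈ 12.114 mcg/mL.
Before the 4th dose, 3 doses have been given. Superposition: Cmin = C₀·(f + f² + … + f^3).
≈ 12.114 × (0.1895 + 0.0359 + 0.0068) ≈ 12.114 × 0.2322 ≈ 2.813 mcg/mL.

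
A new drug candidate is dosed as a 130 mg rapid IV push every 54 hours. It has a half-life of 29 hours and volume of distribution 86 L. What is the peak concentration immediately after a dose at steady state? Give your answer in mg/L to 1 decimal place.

Over one 54-h interval, 54/29 ≈ 1.8621 half-lives elapse, leaving f ≈ 0.2751 of each dose.
Accumulation ratio R = 1/(1 − f) ≈ 1/0.7249 ≈ 1.3795.
Each bolus raises the concentration by D/Vd = 130/86 ≈ 1.512 mg/L.
Steady-state peak Cmax,ss = C₀·R ≈ 1.512 × 1.3795 ≈ 2.086 mg/L.

2.1 mg/L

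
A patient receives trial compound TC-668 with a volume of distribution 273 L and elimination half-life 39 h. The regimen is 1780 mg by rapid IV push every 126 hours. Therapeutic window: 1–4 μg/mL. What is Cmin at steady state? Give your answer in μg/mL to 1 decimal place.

0.8 μg/mL

Over one 126-h interval, 126/39 ≈ 3.2308 half-lives elapse, leaving f ≈ 0.1065 of each dose.
Single-dose peak C₀ = D/Vd = 1780/273 ≈ 6.520 μg/mL.
Steady-state trough Cmin,ss = C₀·f/(1−f) ≈ 6.520 × 0.1065/0.8935 ≈ 0.777 μg/mL.
Trough 0.8 μg/mL vs MEC 1 μg/mL: subtherapeutic.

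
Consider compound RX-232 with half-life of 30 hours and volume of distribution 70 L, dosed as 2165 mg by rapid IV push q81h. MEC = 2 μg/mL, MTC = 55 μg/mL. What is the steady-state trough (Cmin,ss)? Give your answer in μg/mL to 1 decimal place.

5.6 μg/mL

k = ln2/t½ = ln2/30 ≈ 0.023105 h⁻¹; fraction remaining f = e^(−kτ) = e^(−0.023105×81) ≈ 0.1539.
At steady state, accumulation factor R = 1/(1 − e^(−kτ)) ≈ 1.1819.
Single-dose peak C₀ = D/Vd = 2165/70 ≈ 30.929 μg/mL.
Steady-state peak Cmax,ss = C₀·R ≈ 30.929 × 1.1819 ≈ 36.555 μg/mL.
Steady-state trough Cmin,ss = Cmax,ss·f ≈ 36.555 × 0.1539 ≈ 5.626 μg/mL.
Trough 5.6 μg/mL vs MEC 2 μg/mL: adequate.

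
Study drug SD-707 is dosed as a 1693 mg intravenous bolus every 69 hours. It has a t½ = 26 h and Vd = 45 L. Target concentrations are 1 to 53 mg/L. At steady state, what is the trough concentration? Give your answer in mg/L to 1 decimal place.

Over one 69-h interval, 69/26 ≈ 2.6538 half-lives elapse, leaving f ≈ 0.1589 of each dose.
Single-dose peak C₀ = D/Vd = 1693/45 ≈ 37.622 mg/L.
Steady-state trough Cmin,ss = C₀·f/(1−f) ≈ 37.622 × 0.1589/0.8411 ≈ 7.108 mg/L.
Trough 7.1 mg/L vs MEC 1 mg/L: adequate.

7.1 mg/L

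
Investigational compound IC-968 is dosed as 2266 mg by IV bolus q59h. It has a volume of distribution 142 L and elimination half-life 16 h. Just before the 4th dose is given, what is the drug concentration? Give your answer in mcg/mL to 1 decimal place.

f = (1/2)^(τ/t½) = (1/2)^(59/16) ≈ 0.0776.
C₀ = D/Vd = 2266/142 ≈ 15.958 mcg/mL.
Before the 4th dose, 3 doses have been given. Superposition: Cmin = C₀·(f + f² + … + f^3).
≈ 15.958 × (0.0776 + 0.0060 + 0.0005) ≈ 15.958 × 0.0841 ≈ 1.342 mcg/mL.

1.3 mcg/mL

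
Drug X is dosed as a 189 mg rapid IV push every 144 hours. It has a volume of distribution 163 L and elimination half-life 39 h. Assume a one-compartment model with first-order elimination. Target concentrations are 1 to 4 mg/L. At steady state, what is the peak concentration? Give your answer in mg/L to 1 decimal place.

1.3 mg/L

k = ln2/t½ = ln2/39 ≈ 0.017773 h⁻¹; fraction remaining f = e^(−kτ) = e^(−0.017773×144) ≈ 0.0774.
Accumulation ratio R = 1/(1 − f) ≈ 1/0.9226 ≈ 1.0839.
Each bolus raises the concentration by D/Vd = 189/163 ≈ 1.160 mg/L.
Steady-state peak Cmax,ss = C₀·R ≈ 1.160 × 1.0839 ≈ 1.257 mg/L.
Peak 1.3 mg/L vs MTC 4 mg/L: below toxic threshold.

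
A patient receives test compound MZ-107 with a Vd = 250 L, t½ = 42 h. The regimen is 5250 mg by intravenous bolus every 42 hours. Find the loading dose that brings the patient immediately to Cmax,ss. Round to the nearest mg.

10500 mg

f = (1/2)^(42/42) ≈ 0.500000; accumulation ratio R = 1/(1−f) ≈ 2.00000.
Loading dose to hit Cmax,ss on first dose: D_load = D_maint·R ≈ 5250 × 2.00000 ≈ 10500.00 mg.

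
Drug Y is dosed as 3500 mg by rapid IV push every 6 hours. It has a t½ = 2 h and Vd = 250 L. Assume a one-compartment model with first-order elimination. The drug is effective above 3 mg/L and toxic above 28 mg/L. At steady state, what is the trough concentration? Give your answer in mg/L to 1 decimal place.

2.0 mg/L

τ = 6 h = 3 half-lives, so f = (1/2)^3 = 0.125.
Accumulation ratio R = 1/(1 − f) = 1/0.875 = 8/7.
Single-dose peak C₀ = D/Vd = 3500/250 = 14 mg/L.
Steady-state peak Cmax,ss = C₀·R = 14 × 8/7 ≈ 16.000 mg/L.
Steady-state trough Cmin,ss = Cmax,ss·f ≈ 16.000 × 0.125 ≈ 2.000 mg/L.
Trough 2.0 mg/L vs MEC 3 mg/L: subtherapeutic.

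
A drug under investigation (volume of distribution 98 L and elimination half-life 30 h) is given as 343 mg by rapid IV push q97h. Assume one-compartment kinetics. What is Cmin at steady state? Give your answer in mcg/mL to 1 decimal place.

Over one 97-h interval, 97/30 ≈ 3.2333 half-lives elapse, leaving f ≈ 0.1063 of each dose.
Each bolus raises the concentration by D/Vd = 343/98 ≈ 3.500 mcg/mL.
Steady-state trough Cmin,ss = C₀·f/(1−f) ≈ 3.500 × 0.1063/0.8937 ≈ 0.416 mcg/mL.

0.4 mcg/mL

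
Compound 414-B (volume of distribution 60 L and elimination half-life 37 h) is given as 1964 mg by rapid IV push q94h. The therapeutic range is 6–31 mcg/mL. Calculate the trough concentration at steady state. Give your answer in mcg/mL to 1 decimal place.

6.8 mcg/mL

k = ln2/t½ = ln2/37 ≈ 0.018734 h⁻¹; fraction remaining f = e^(−kτ) = e^(−0.018734×94) ≈ 0.1719.
At steady state, accumulation factor R = 1/(1 − e^(−kτ)) ≈ 1.2076.
Each bolus raises the concentration by D/Vd = 1964/60 ≈ 32.733 mcg/mL.
Cmax,ss = C₀/(1 − f) ≈ 32.733/0.8281 ≈ 39.528 mcg/mL.
Steady-state trough Cmin,ss = Cmax,ss·f ≈ 39.528 × 0.1719 ≈ 6.795 mcg/mL.
Trough 6.8 mcg/mL vs MEC 6 mcg/mL: adequate.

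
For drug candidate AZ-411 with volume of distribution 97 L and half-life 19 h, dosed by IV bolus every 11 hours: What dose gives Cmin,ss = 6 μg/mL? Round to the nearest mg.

τ/t½ = 11/19 ≈ 0.57895, so f = (1/2)^(11/19) ≈ 0.669452.
Cmin,ss = (D/Vd)·f/(1−f), so D = Cmin,ss·Vd·(1−f)/f.
D = 6 × 97 × (1−f)/f ≈ 6 × 97 × 0.49376 ≈ 287.37 mg.

287 mg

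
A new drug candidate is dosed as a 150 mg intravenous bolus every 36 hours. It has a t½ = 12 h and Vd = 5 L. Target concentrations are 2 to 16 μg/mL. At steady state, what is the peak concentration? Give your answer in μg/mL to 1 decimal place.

34.3 μg/mL

τ = 36 h = 3 half-lives, so f = (1/2)^3 = 0.125.
Accumulation ratio R = 1/(1 − f) = 1/0.875 = 8/7.
Single-dose peak C₀ = D/Vd = 150/5 = 30 μg/mL.
Steady-state peak Cmax,ss = C₀·R = 30 × 8/7 ≈ 34.286 μg/mL.
Peak 34.3 μg/mL vs MTC 16 μg/mL: exceeds toxic threshold.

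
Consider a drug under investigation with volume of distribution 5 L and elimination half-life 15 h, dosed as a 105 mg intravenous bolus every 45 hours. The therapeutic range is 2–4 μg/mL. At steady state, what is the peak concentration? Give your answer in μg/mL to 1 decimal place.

The dosing interval is 3 half-lives, so f = 2^(−3) = 0.125.
At steady state, R = 1/(1 − 0.125) = 8/7.
Single-dose peak C₀ = D/Vd = 105/5 = 21 μg/mL.
Steady-state peak Cmax,ss = C₀·R = 21 × 8/7 ≈ 24.000 μg/mL.
Peak 24.0 μg/mL vs MTC 4 μg/mL: exceeds toxic threshold.

24.0 μg/mL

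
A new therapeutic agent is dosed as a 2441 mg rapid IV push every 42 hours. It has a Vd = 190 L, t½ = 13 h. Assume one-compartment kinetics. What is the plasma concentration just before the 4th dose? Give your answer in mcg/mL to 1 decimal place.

f = (1/2)^(τ/t½) = (1/2)^(42/13) ≈ 0.1065.
C₀ = D/Vd = 2441/190 ≈ 12.847 mcg/mL.
Before the 4th dose, 3 doses have been given. Superposition: Cmin = C₀·(f + f² + … + f^3).
≈ 12.847 × (0.1065 + 0.0113 + 0.0012) ≈ 12.847 × 0.1190 ≈ 1.529 mcg/mL.

1.5 mcg/mL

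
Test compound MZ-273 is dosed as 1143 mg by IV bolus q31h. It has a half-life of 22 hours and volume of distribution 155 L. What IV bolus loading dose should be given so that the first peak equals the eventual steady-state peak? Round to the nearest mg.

f = (1/2)^(31/22) ≈ 0.376549; accumulation ratio R = 1/(1−f) ≈ 1.60398.
Loading dose to hit Cmax,ss on first dose: D_load = D_maint·R ≈ 1143 × 1.60398 ≈ 1833.35 mg.

1833 mg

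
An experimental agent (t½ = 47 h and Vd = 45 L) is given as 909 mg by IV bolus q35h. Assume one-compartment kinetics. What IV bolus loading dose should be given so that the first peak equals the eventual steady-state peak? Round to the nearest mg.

f = (1/2)^(35/47) ≈ 0.596800; accumulation ratio R = 1/(1−f) ≈ 2.48016.
Loading dose to hit Cmax,ss on first dose: D_load = D_maint·R ≈ 909 × 2.48016 ≈ 2254.47 mg.

2254 mg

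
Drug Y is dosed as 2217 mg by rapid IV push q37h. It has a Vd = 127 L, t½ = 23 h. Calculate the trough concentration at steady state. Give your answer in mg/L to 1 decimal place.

τ/t½ = 37/23 ≈ 1.6087, so fraction remaining f = (1/2)^(37/23) ≈ 0.3279.
Each bolus raises the concentration by D/Vd = 2217/127 ≈ 17.457 mg/L.
Steady-state trough Cmin,ss = C₀·f/(1−f) ≈ 17.457 × 0.3279/0.6721 ≈ 8.517 mg/L.

8.5 mg/L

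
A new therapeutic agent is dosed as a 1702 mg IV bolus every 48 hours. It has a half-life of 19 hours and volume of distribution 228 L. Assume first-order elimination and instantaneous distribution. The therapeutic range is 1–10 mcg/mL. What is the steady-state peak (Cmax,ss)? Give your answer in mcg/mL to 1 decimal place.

9.0 mcg/mL

τ/t½ = 48/19 ≈ 2.5263, so fraction remaining f = (1/2)^(48/19) ≈ 0.1736.
At steady state, accumulation factor R = 1/(1 − e^(−kτ)) ≈ 1.2101.
Single-dose peak C₀ = D/Vd = 1702/228 ≈ 7.465 mcg/mL.
Cmax,ss = C₀/(1 − f) ≈ 7.465/0.8264 ≈ 9.033 mcg/mL.
Peak 9.0 mcg/mL vs MTC 10 mcg/mL: below toxic threshold.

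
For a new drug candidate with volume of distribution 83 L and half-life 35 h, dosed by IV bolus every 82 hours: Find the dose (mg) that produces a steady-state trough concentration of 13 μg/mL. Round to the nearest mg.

4395 mg

τ/t½ = 82/35 ≈ 2.3429, so f = (1/2)^(82/35) ≈ 0.197120.
Cmin,ss = (D/Vd)·f/(1−f), so D = Cmin,ss·Vd·(1−f)/f.
D = 13 × 83 × (1−f)/f ≈ 13 × 83 × 4.07305 ≈ 4394.82 mg.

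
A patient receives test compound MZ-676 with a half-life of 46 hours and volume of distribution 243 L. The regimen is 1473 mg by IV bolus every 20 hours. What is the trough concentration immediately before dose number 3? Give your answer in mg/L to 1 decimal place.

f = (1/2)^(τ/t½) = (1/2)^(20/46) ≈ 0.7398.
C₀ = D/Vd = 1473/243 ≈ 6.062 mg/L.
Before the 3rd dose, 2 doses have been given. Superposition: Cmin = C₀·(f + f²).
≈ 6.062 × (0.7398 + 0.5473) ≈ 6.062 × 1.2871 ≈ 7.802 mg/L.

7.8 mg/L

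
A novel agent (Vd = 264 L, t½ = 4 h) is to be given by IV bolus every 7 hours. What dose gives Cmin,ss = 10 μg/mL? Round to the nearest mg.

τ/t½ = 7/4 ≈ 1.75, so f = (1/2)^(7/4) ≈ 0.297302.
Cmin,ss = (D/Vd)·f/(1−f), so D = Cmin,ss·Vd·(1−f)/f.
D = 10 × 264 × (1−f)/f ≈ 10 × 264 × 2.36358 ≈ 6239.85 mg.

6240 mg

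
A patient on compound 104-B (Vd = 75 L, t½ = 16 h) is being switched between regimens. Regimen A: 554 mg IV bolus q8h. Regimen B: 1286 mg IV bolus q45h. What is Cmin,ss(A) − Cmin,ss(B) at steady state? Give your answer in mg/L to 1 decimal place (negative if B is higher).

15.0 mg/L

Regimen A: f = (1/2)^(8/16) ≈ 0.7071; Cmin,ss = (554/75)·f/(1−f) ≈ 17.832 mg/L.
Regimen B: f = (1/2)^(45/16) ≈ 0.1423; Cmin,ss = (1286/75)·f/(1−f) ≈ 2.845 mg/L.
Difference ≈ 17.832 − 2.845 ≈ 14.987 mg/L.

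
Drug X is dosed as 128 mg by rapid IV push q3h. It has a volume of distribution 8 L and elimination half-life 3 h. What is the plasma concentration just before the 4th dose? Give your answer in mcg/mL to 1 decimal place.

14.0 mcg/mL

f = (1/2)^(τ/t½) = (1/2)^(3/3) ≈ 0.5000.
C₀ = D/Vd = 128/8 ≈ 16.000 mcg/mL.
Before the 4th dose, 3 doses have been given. Superposition: Cmin = C₀·(f + f² + … + f^3).
≈ 16.000 × (0.5000 + 0.2500 + 0.1250) ≈ 16.000 × 0.8750 ≈ 14.000 mcg/mL.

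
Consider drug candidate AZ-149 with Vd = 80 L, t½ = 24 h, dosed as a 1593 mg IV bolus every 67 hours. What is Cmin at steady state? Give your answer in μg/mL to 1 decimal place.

3.4 μg/mL

Over one 67-h interval, 67/24 ≈ 2.7917 half-lives elapse, leaving f ≈ 0.1444 of each dose.
Accumulation ratio R = 1/(1 − f) ≈ 1/0.8556 ≈ 1.1688.
Single-dose peak C₀ = D/Vd = 1593/80 ≈ 19.913 μg/mL.
Cmax,ss = C₀/(1 − f) ≈ 19.913/0.8556 ≈ 23.274 μg/mL.
Steady-state trough Cmin,ss = Cmax,ss·f ≈ 23.274 × 0.1444 ≈ 3.361 μg/mL.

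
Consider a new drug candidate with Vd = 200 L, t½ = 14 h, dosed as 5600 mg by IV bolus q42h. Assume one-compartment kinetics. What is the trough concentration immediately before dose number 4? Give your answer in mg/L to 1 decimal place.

4.0 mg/L

f = (1/2)^(τ/t½) = (1/2)^(42/14) ≈ 0.1250.
C₀ = D/Vd = 5600/200 ≈ 28.000 mg/L.
Before the 4th dose, 3 doses have been given. Superposition: Cmin = C₀·(f + f² + … + f^3).
≈ 28.000 × (0.1250 + 0.0156 + 0.0020) ≈ 28.000 × 0.1426 ≈ 3.993 mg/L.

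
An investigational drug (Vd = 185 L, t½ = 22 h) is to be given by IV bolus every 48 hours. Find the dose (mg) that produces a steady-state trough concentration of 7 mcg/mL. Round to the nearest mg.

τ/t½ = 48/22 ≈ 2.1818, so f = (1/2)^(48/22) ≈ 0.220398.
Cmin,ss = (D/Vd)·f/(1−f), so D = Cmin,ss·Vd·(1−f)/f.
D = 7 × 185 × (1−f)/f ≈ 7 × 185 × 3.53725 ≈ 4580.74 mg.

4581 mg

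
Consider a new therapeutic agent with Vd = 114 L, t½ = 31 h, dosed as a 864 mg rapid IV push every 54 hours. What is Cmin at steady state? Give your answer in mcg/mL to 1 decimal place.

τ/t½ = 54/31 ≈ 1.7419, so fraction remaining f = (1/2)^(54/31) ≈ 0.2990.
Accumulation ratio R = 1/(1 − f) ≈ 1/0.7010 ≈ 1.4265.
Single-dose peak C₀ = D/Vd = 864/114 ≈ 7.579 mcg/mL.
Steady-state peak Cmax,ss = C₀·R ≈ 7.579 × 1.4265 ≈ 10.811 mcg/mL.
One interval later, Cmin,ss = Cmax,ss·e^(−kτ) ≈ 10.811 × 0.2990 ≈ 3.232 mcg/mL.

3.2 mcg/mL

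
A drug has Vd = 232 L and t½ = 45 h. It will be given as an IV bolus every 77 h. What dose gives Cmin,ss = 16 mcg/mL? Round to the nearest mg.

8442 mg

τ/t½ = 77/45 ≈ 1.7111, so f = (1/2)^(77/45) ≈ 0.305425.
Cmin,ss = (D/Vd)·f/(1−f), so D = Cmin,ss·Vd·(1−f)/f.
D = 16 × 232 × (1−f)/f ≈ 16 × 232 × 2.27413 ≈ 8441.57 mg.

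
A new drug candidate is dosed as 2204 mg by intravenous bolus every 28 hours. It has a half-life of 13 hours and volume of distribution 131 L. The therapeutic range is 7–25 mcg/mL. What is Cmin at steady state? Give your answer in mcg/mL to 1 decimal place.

τ/t½ = 28/13 ≈ 2.1538, so fraction remaining f = (1/2)^(28/13) ≈ 0.2247.
Single-dose peak C₀ = D/Vd = 2204/131 ≈ 16.824 mcg/mL.
Steady-state trough Cmin,ss = C₀·f/(1−f) ≈ 16.824 × 0.2247/0.7753 ≈ 4.876 mcg/mL.
Trough 4.9 mcg/mL vs MEC 7 mcg/mL: subtherapeutic.

4.9 mcg/mL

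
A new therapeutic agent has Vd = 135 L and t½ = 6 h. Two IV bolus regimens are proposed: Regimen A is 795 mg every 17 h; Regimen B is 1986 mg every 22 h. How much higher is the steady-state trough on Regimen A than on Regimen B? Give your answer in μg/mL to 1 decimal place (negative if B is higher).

-0.3 μg/mL

Regimen A: f = (1/2)^(17/6) ≈ 0.1403; Cmin,ss = (795/135)·f/(1−f) ≈ 0.961 μg/mL.
Regimen B: f = (1/2)^(22/6) ≈ 0.0787; Cmin,ss = (1986/135)·f/(1−f) ≈ 1.257 μg/mL.
Difference ≈ 0.961 − 1.257 ≈ -0.296 μg/mL.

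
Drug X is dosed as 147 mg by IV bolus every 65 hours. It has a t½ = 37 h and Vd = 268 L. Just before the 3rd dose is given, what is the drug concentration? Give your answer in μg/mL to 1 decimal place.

f = (1/2)^(τ/t½) = (1/2)^(65/37) ≈ 0.2959.
C₀ = D/Vd = 147/268 ≈ 0.549 μg/mL.
Before the 3rd dose, 2 doses have been given. Superposition: Cmin = C₀·(f + f²).
≈ 0.549 × (0.2959 + 0.0876) ≈ 0.549 × 0.3835 ≈ 0.211 μg/mL.

0.2 μg/mL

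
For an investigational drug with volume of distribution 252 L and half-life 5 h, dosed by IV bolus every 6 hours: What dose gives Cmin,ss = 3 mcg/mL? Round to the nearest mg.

τ/t½ = 6/5 ≈ 1.2, so f = (1/2)^(6/5) ≈ 0.435275.
Cmin,ss = (D/Vd)·f/(1−f), so D = Cmin,ss·Vd·(1−f)/f.
D = 3 × 252 × (1−f)/f ≈ 3 × 252 × 1.29740 ≈ 980.83 mg.

981 mg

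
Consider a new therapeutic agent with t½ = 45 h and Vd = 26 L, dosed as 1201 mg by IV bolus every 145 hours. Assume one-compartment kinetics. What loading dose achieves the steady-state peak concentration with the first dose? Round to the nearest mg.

f = (1/2)^(145/45) ≈ 0.107155; accumulation ratio R = 1/(1−f) ≈ 1.12002.
Loading dose to hit Cmax,ss on first dose: D_load = D_maint·R ≈ 1201 × 1.12002 ≈ 1345.14 mg.

1345 mg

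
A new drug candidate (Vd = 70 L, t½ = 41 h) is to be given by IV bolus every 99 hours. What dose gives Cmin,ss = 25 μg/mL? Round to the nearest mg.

7581 mg

τ/t½ = 99/41 ≈ 2.4146, so f = (1/2)^(99/41) ≈ 0.187552.
Cmin,ss = (D/Vd)·f/(1−f), so D = Cmin,ss·Vd·(1−f)/f.
D = 25 × 70 × (1−f)/f ≈ 25 × 70 × 4.33185 ≈ 7580.74 mg.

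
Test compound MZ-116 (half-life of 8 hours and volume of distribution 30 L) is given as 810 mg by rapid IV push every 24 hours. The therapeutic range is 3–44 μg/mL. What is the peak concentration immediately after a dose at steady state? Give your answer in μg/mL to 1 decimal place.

30.9 μg/mL

τ = 24 h = 3 half-lives, so f = (1/2)^3 = 0.125.
At steady state, R = 1/(1 − 0.125) = 8/7.
Single-dose peak C₀ = D/Vd = 810/30 = 27 μg/mL.
Steady-state peak Cmax,ss = C₀·R = 27 × 8/7 ≈ 30.857 μg/mL.
Peak 30.9 μg/mL vs MTC 44 μg/mL: below toxic threshold.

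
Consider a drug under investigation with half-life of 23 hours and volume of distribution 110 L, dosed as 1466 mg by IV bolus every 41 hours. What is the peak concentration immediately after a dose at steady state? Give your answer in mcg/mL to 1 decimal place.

τ/t½ = 41/23 ≈ 1.7826, so fraction remaining f = (1/2)^(41/23) ≈ 0.2907.
At steady state, accumulation factor R = 1/(1 − e^(−kτ)) ≈ 1.4098.
Each bolus raises the concentration by D/Vd = 1466/110 ≈ 13.327 mcg/mL.
Steady-state peak Cmax,ss = C₀·R ≈ 13.327 × 1.4098 ≈ 18.788 mcg/mL.

18.8 mcg/mL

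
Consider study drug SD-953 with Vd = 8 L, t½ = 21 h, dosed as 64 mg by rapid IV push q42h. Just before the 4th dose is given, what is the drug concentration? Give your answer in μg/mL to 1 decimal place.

f = (1/2)^(τ/t½) = (1/2)^(42/21) ≈ 0.2500.
C₀ = D/Vd = 64/8 ≈ 8.000 μg/mL.
Before the 4th dose, 3 doses have been given. Superposition: Cmin = C₀·(f + f² + … + f^3).
≈ 8.000 × (0.2500 + 0.0625 + 0.0156) ≈ 8.000 × 0.3281 ≈ 2.625 μg/mL.

2.6 μg/mL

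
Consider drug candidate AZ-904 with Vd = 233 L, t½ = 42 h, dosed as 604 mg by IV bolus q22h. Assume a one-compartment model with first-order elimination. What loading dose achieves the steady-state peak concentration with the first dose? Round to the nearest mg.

f = (1/2)^(22/42) ≈ 0.695533; accumulation ratio R = 1/(1−f) ≈ 3.28443.
Loading dose to hit Cmax,ss on first dose: D_load = D_maint·R ≈ 604 × 3.28443 ≈ 1983.80 mg.

1984 mg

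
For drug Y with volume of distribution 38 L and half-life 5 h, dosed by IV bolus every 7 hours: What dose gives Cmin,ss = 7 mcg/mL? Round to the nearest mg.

τ/t½ = 7/5 ≈ 1.4, so f = (1/2)^(7/5) ≈ 0.378929.
Cmin,ss = (D/Vd)·f/(1−f), so D = Cmin,ss·Vd·(1−f)/f.
D = 7 × 38 × (1−f)/f ≈ 7 × 38 × 1.63902 ≈ 435.98 mg.

436 mg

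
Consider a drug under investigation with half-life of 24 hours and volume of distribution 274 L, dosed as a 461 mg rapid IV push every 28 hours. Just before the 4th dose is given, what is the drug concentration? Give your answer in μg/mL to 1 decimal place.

1.2 μg/mL

f = (1/2)^(τ/t½) = (1/2)^(28/24) ≈ 0.4454.
C₀ = D/Vd = 461/274 ≈ 1.682 μg/mL.
Before the 4th dose, 3 doses have been given. Superposition: Cmin = C₀·(f + f² + … + f^3).
≈ 1.682 × (0.4454 + 0.1984 + 0.0884) ≈ 1.682 × 0.7322 ≈ 1.232 μg/mL.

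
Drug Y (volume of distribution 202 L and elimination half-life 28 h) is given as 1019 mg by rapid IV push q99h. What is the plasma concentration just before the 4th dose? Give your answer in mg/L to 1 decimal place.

f = (1/2)^(τ/t½) = (1/2)^(99/28) ≈ 0.0862.
C₀ = D/Vd = 1019/202 ≈ 5.045 mg/L.
Before the 4th dose, 3 doses have been given. Superposition: Cmin = C₀·(f + f² + … + f^3).
≈ 5.045 × (0.0862 + 0.0074 + 0.0006) ≈ 5.045 × 0.0942 ≈ 0.475 mg/L.

0.5 mg/L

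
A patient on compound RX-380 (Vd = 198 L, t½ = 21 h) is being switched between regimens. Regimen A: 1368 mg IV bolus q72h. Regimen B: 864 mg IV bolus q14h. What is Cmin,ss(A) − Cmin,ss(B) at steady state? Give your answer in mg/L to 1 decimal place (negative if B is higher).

Regimen A: f = (1/2)^(72/21) ≈ 0.0929; Cmin,ss = (1368/198)·f/(1−f) ≈ 0.708 mg/L.
Regimen B: f = (1/2)^(14/21) ≈ 0.6300; Cmin,ss = (864/198)·f/(1−f) ≈ 7.430 mg/L.
Difference ≈ 0.708 − 7.430 ≈ -6.722 mg/L.

-6.7 mg/L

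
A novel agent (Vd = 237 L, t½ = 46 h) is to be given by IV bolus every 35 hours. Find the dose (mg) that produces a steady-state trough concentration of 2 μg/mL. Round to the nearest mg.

τ/t½ = 35/46 ≈ 0.76087, so f = (1/2)^(35/46) ≈ 0.590141.
Cmin,ss = (D/Vd)·f/(1−f), so D = Cmin,ss·Vd·(1−f)/f.
D = 2 × 237 × (1−f)/f ≈ 2 × 237 × 0.69451 ≈ 329.20 mg.

329 mg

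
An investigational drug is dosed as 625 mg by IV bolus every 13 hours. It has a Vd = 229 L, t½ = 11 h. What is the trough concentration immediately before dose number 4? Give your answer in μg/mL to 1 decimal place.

f = (1/2)^(τ/t½) = (1/2)^(13/11) ≈ 0.4408.
C₀ = D/Vd = 625/229 ≈ 2.729 μg/mL.
Before the 4th dose, 3 doses have been given. Superposition: Cmin = C₀·(f + f² + … + f^3).
≈ 2.729 × (0.4408 + 0.1943 + 0.0856) ≈ 2.729 × 0.7207 ≈ 1.967 μg/mL.

2.0 μg/mL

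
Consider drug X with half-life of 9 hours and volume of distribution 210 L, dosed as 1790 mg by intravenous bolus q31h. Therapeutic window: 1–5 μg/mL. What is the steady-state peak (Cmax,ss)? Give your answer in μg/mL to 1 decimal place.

9.4 μg/mL

τ/t½ = 31/9 ≈ 3.4444, so fraction remaining f = (1/2)^(31/9) ≈ 0.0919.
At steady state, accumulation factor R = 1/(1 − e^(−kτ)) ≈ 1.1012.
Each bolus raises the concentration by D/Vd = 1790/210 ≈ 8.524 μg/mL.
Cmax,ss = C₀/(1 − f) ≈ 8.524/0.9081 ≈ 9.387 μg/mL.
Peak 9.4 μg/mL vs MTC 5 μg/mL: exceeds toxic threshold.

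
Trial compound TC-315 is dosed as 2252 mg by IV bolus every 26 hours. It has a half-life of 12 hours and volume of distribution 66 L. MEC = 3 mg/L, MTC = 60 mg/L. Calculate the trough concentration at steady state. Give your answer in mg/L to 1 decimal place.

Over one 26-h interval, 26/12 ≈ 2.1667 half-lives elapse, leaving f ≈ 0.2227 of each dose.
Single-dose peak C₀ = D/Vd = 2252/66 ≈ 34.121 mg/L.
Steady-state trough Cmin,ss = C₀·f/(1−f) ≈ 34.121 × 0.2227/0.7773 ≈ 9.776 mg/L.
Trough 9.8 mg/L vs MEC 3 mg/L: adequate.

9.8 mg/L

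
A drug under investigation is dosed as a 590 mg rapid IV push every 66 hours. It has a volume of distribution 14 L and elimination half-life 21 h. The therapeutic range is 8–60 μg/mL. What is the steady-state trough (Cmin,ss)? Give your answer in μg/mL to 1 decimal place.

5.4 μg/mL

k = ln2/t½ = ln2/21 ≈ 0.033007 h⁻¹; fraction remaining f = e^(−kτ) = e^(−0.033007×66) ≈ 0.1132.
Accumulation ratio R = 1/(1 − f) ≈ 1/0.8868 ≈ 1.1276.
Single-dose peak C₀ = D/Vd = 590/14 ≈ 42.143 μg/mL.
Cmax,ss = C₀/(1 − f) ≈ 42.143/0.8868 ≈ 47.523 μg/mL.
Steady-state trough Cmin,ss = Cmax,ss·f ≈ 47.523 × 0.1132 ≈ 5.380 μg/mL.
Trough 5.4 μg/mL vs MEC 8 μg/mL: subtherapeutic.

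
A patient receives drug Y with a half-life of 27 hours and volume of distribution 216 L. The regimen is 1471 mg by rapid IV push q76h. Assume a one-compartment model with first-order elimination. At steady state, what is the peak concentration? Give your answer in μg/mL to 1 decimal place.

Over one 76-h interval, 76/27 ≈ 2.8148 half-lives elapse, leaving f ≈ 0.1421 of each dose.
Accumulation ratio R = 1/(1 − f) ≈ 1/0.8579 ≈ 1.1656.
Single-dose peak C₀ = D/Vd = 1471/216 ≈ 6.810 μg/mL.
Steady-state peak Cmax,ss = C₀·R ≈ 6.810 × 1.1656 ≈ 7.938 μg/mL.

7.9 μg/mL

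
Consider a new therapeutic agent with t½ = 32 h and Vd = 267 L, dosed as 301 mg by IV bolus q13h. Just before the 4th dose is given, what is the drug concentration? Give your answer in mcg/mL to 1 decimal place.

2.0 mcg/mL

f = (1/2)^(τ/t½) = (1/2)^(13/32) ≈ 0.7546.
C₀ = D/Vd = 301/267 ≈ 1.127 mcg/mL.
Before the 4th dose, 3 doses have been given. Superposition: Cmin = C₀·(f + f² + … + f^3).
≈ 1.127 × (0.7546 + 0.5694 + 0.4297) ≈ 1.127 × 1.7537 ≈ 1.976 mcg/mL.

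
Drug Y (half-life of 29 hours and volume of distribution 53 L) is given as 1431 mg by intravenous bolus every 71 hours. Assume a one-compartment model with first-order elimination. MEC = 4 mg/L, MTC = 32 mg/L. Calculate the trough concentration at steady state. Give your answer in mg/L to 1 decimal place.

6.1 mg/L

τ/t½ = 71/29 ≈ 2.4483, so fraction remaining f = (1/2)^(71/29) ≈ 0.1832.
Single-dose peak C₀ = D/Vd = 1431/53 ≈ 27.000 mg/L.
Steady-state trough Cmin,ss = C₀·f/(1−f) ≈ 27.000 × 0.1832/0.8168 ≈ 6.056 mg/L.
Trough 6.1 mg/L vs MEC 4 mg/L: adequate.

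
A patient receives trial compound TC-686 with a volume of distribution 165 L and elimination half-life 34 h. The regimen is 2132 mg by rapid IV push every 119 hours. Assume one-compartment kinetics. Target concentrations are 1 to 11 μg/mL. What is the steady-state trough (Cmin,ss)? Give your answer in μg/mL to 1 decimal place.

Over one 119-h interval, 119/34 ≈ 3.5 half-lives elapse, leaving f ≈ 0.0884 of each dose.
At steady state, accumulation factor R = 1/(1 − e^(−kτ)) ≈ 1.0970.
Single-dose peak C₀ = D/Vd = 2132/165 ≈ 12.921 μg/mL.
Cmax,ss = C₀/(1 − f) ≈ 12.921/0.9116 ≈ 14.174 μg/mL.
One interval later, Cmin,ss = Cmax,ss·e^(−kτ) ≈ 14.174 × 0.0884 ≈ 1.253 μg/mL.
Trough 1.3 μg/mL vs MEC 1 μg/mL: adequate.

1.3 μg/mL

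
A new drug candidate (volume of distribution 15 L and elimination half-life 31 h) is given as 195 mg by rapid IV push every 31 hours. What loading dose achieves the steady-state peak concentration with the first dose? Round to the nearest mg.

390 mg

f = (1/2)^(31/31) ≈ 0.500000; accumulation ratio R = 1/(1−f) ≈ 2.00000.
Loading dose to hit Cmax,ss on first dose: D_load = D_maint·R ≈ 195 × 2.00000 ≈ 390.00 mg.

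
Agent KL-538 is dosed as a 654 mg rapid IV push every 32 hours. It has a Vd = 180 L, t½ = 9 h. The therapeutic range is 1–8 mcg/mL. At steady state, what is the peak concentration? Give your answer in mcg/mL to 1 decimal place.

4.0 mcg/mL

τ/t½ = 32/9 ≈ 3.5556, so fraction remaining f = (1/2)^(32/9) ≈ 0.0850.
Accumulation ratio R = 1/(1 − f) ≈ 1/0.9150 ≈ 1.0929.
Each bolus raises the concentration by D/Vd = 654/180 ≈ 3.633 mcg/mL.
Steady-state peak Cmax,ss = C₀·R ≈ 3.633 × 1.0929 ≈ 3.971 mcg/mL.
Peak 4.0 mcg/mL vs MTC 8 mcg/mL: below toxic threshold.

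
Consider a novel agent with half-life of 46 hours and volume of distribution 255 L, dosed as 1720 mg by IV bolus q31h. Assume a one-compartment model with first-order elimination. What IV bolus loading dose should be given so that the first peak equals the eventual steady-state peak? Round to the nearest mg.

f = (1/2)^(31/46) ≈ 0.626804; accumulation ratio R = 1/(1−f) ≈ 2.67956.
Loading dose to hit Cmax,ss on first dose: D_load = D_maint·R ≈ 1720 × 2.67956 ≈ 4608.84 mg.

4609 mg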